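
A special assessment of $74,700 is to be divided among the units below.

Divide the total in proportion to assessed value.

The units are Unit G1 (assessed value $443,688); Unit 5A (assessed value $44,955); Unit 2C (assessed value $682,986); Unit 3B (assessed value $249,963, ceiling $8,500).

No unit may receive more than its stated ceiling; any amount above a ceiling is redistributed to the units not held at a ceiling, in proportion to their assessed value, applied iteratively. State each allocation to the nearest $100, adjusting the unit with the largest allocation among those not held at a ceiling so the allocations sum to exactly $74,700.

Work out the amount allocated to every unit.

Unit G1: $25,100 · Unit 5A: $2,500 · Unit 2C: $38,600 · Unit 3B: $8,500

Total assessed value = 1,421,592.
Pro-rata shares before constraints: Unit G1 23,314.35; Unit 5A 2,362.24; Unit 2C 35,888.68; Unit 3B 13,134.74.
Capped: Unit 3B ($8,500); remaining pool $66,200 reallocated over remaining assessed value 1,171,629.
Redistributed shares: Unit G1 25,069.49 → $25,100; Unit 5A 2,540.07 → $2,500; Unit 2C 38,590.44 → $38,600.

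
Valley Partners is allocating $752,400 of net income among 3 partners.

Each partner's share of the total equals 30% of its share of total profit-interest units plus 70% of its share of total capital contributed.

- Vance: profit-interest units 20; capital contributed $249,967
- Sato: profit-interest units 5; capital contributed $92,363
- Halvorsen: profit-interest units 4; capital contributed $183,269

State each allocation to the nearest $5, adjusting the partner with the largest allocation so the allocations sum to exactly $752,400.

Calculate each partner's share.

Profit-interest units total 29; capital contributed total 525,599.
Composite weights (30% profit-interest units + 70% capital contributed): Vance 0.5398; Sato 0.1747; Halvorsen 0.2855.
Proportional shares: Vance 406,150.07; Sato 131,470.20; Halvorsen 214,779.72.
Rounded to nearest $5: Vance $406,150; Sato $131,470; Halvorsen $214,780. Sum = $752,400.
Rounded total matches; no reconciliation needed.

Vance: $406,150 | Sato: $131,470 | Halvorsen: $214,780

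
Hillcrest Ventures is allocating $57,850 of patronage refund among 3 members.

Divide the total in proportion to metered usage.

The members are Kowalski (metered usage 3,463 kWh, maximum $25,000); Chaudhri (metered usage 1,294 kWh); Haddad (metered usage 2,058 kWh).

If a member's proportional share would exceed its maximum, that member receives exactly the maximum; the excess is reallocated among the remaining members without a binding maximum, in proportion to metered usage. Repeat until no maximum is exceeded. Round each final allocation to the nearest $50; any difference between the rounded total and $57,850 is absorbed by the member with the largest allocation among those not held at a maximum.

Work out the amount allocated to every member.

Sum of metered usage: 6,815.
Pro-rata shares before constraints: Kowalski 29,396.12; Chaudhri 10,984.28; Haddad 17,469.60.
Cap binds for Kowalski ($25,000); remaining pool $32,850 reallocated over remaining metered usage 3,352.
Shares after redistribution: Chaudhri 12,681.35 → $12,700; Haddad 20,168.65 → $20,150.

Kowalski: $25,000 | Chaudhri: $12,700 | Haddad: $20,150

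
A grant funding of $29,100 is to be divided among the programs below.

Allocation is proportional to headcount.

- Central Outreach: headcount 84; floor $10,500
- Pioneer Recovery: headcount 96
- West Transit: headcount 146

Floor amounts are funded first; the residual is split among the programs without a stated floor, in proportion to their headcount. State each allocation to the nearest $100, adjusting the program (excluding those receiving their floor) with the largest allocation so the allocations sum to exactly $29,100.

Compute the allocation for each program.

Central Outreach: $10,500; Pioneer Recovery: $7,400; West Transit: $11,200

Guaranteed amounts: Central Outreach $10,500. Residual $18,600.
Residual split over remaining headcount 242: Pioneer Recovery 7,378.51 → $7,400; West Transit 11,221.49 → $11,200.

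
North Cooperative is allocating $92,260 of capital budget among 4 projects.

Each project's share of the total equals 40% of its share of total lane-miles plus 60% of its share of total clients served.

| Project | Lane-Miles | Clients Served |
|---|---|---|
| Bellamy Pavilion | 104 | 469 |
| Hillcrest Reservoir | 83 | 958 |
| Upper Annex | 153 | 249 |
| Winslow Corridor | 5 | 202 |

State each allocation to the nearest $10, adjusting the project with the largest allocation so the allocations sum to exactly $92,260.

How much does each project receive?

Lane-miles total 345; clients served total 1,878.
Blended shares (40% lane-miles + 60% clients served): Bellamy Pavilion 0.2704; Hillcrest Reservoir 0.4023; Upper Annex 0.2569; Winslow Corridor 0.0703.
Raw shares: Bellamy Pavilion 24,948.95; Hillcrest Reservoir 37,116.40; Upper Annex 23,705.66; Winslow Corridor 6,489.00.
At nearest $10: Bellamy Pavilion $24,950; Hillcrest Reservoir $37,120; Upper Annex $23,710; Winslow Corridor $6,490. Sum = $92,270.
Difference $92,260 − $92,270 = −$10 applied to largest allocation (Hillcrest Reservoir): Hillcrest Reservoir becomes $37,110.

Bellamy Pavilion: $24,950 · Hillcrest Reservoir: $37,110 · Upper Annex: $23,710 · Winslow Corridor: $6,490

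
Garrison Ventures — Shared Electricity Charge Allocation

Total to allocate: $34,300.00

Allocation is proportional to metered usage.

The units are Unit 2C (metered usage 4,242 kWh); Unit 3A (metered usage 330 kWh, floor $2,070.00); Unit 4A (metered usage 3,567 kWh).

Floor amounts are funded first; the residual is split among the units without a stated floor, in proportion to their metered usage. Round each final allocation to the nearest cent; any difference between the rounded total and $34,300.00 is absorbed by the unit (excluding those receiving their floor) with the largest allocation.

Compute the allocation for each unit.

Fund the minimums — Unit 3A $2,070.00. Remaining pool $32,230.00.
Remaining pool split over remaining metered usage 7,809: Unit 2C 17,507.9600 → $17,507.96; Unit 4A 14,722.0400 → $14,722.04.

Unit 2C: $17,507.96; Unit 3A: $2,070.00; Unit 4A: $14,722.04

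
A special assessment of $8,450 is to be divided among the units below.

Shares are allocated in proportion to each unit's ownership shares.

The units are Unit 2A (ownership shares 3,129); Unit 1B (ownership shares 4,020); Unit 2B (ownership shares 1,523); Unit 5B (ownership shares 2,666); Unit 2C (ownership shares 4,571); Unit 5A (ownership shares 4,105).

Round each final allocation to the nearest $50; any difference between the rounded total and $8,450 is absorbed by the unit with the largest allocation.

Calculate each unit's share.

Unit 2A: $1,300 · Unit 1B: $1,700 · Unit 2B: $650 · Unit 5B: $1,150 · Unit 2C: $1,900 · Unit 5A: $1,750

Sum of ownership shares: 20,014.
Unrounded shares: Unit 2A 3,129/20,014 × $8,450 = 1,321.08; Unit 1B 4,020/20,014 × $8,450 = 1,697.26; Unit 2B 1,523/20,014 × $8,450 = 643.02; Unit 5B 2,666/20,014 × $8,450 = 1,125.60; Unit 2C 4,571/20,014 × $8,450 = 1,929.90; Unit 5A 4,105/20,014 × $8,450 = 1,733.15.
After rounding ($50): Unit 2A $1,300; Unit 1B $1,700; Unit 2B $650; Unit 5B $1,150; Unit 2C $1,950; Unit 5A $1,750. Sum = $8,500.
Difference $8,450 − $8,500 = −$50 applied to largest allocation (Unit 2C): Unit 2C becomes $1,900.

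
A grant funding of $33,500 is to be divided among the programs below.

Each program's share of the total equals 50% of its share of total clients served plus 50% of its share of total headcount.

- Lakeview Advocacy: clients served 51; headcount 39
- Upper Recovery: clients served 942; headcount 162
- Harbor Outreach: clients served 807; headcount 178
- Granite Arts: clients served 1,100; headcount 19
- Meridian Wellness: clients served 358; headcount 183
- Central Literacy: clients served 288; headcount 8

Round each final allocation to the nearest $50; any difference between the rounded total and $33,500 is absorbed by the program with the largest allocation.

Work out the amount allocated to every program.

Lakeview Advocacy: $1,350 | Upper Recovery: $9,050 | Harbor Outreach: $8,850 | Granite Arts: $5,750 | Meridian Wellness: $6,900 | Central Literacy: $1,600

Clients served total 3,546; headcount total 589.
Composite weights (50% clients served + 50% headcount): Lakeview Advocacy 0.0403; Upper Recovery 0.2703; Harbor Outreach 0.2649; Granite Arts 0.1712; Meridian Wellness 0.2058; Central Literacy 0.0474.
Unrounded shares: Lakeview Advocacy 1,349.99; Upper Recovery 9,056.62; Harbor Outreach 8,873.94; Granite Arts 5,736.32; Meridian Wellness 6,895.22; Central Literacy 1,587.91.
At nearest $50: Lakeview Advocacy $1,350; Upper Recovery $9,050; Harbor Outreach $8,850; Granite Arts $5,750; Meridian Wellness $6,900; Central Literacy $1,600. Sum = $33,500.
Rounded total matches; no reconciliation needed.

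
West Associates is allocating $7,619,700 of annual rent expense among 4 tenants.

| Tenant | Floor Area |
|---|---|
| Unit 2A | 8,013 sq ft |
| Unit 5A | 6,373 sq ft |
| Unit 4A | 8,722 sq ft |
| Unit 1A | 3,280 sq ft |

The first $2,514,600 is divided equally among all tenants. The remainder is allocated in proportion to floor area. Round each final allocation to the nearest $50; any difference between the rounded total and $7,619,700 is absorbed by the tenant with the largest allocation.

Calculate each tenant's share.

First tranche $2,514,600 split equally: $628,650 each.
Remainder $5,105,100 by floor area (total 26,388): Unit 2A 1,550,218.52 → $1,550,200; Unit 5A 1,232,939.30 → $1,232,950; Unit 4A 1,687,383.74 → $1,687,400; Unit 1A 634,558.44 → $634,550.
Totals: Unit 2A $628,650 + $1,550,200 = $2,178,850; Unit 5A $628,650 + $1,232,950 = $1,861,600; Unit 4A $628,650 + $1,687,400 = $2,316,050; Unit 1A $628,650 + $634,550 = $1,263,200.

Unit 2A: $2,178,850 | Unit 5A: $1,861,600 | Unit 4A: $2,316,050 | Unit 1A: $1,263,200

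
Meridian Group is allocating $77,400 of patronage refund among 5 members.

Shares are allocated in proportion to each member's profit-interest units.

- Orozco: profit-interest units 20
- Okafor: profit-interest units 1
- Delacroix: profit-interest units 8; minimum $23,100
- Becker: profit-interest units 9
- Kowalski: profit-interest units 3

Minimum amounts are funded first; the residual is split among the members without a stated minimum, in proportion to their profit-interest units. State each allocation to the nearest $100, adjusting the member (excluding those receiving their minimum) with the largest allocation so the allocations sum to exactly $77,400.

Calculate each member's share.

Orozco: $33,000 · Okafor: $1,600 · Delacroix: $23,100 · Becker: $14,800 · Kowalski: $4,900

Minimums first: Delacroix $23,100. Remaining pool $54,300.
Remaining pool split over remaining profit-interest units 33: Orozco 32,909.09 → $32,900; Okafor 1,645.45 → $1,600; Becker 14,809.09 → $14,800; Kowalski 4,936.36 → $4,900.
Rounding difference +$100 applied to Orozco → $33,000.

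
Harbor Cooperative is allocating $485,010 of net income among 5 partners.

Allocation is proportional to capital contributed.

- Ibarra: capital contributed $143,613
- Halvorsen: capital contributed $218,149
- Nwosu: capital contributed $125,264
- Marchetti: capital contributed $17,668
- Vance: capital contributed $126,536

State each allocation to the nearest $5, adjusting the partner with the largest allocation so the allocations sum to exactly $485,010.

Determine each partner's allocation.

Capital contributed total: 631,230.
Proportional shares: Ibarra 143,613/631,230 × $485,010 = 110,346.06; Halvorsen 218,149/631,230 × $485,010 = 167,616.31; Nwosu 125,264/631,230 × $485,010 = 96,247.47; Marchetti 17,668/631,230 × $485,010 = 13,575.33; Vance 126,536/631,230 × $485,010 = 97,224.82.
At nearest $5: Ibarra $110,345; Halvorsen $167,615; Nwosu $96,245; Marchetti $13,575; Vance $97,225. Sum = $485,005.
Difference $485,010 − $485,005 = +$5 applied to largest allocation (Halvorsen): Halvorsen becomes $167,620.

Ibarra: $110,345 | Halvorsen: $167,620 | Nwosu: $96,245 | Marchetti: $13,575 | Vance: $97,225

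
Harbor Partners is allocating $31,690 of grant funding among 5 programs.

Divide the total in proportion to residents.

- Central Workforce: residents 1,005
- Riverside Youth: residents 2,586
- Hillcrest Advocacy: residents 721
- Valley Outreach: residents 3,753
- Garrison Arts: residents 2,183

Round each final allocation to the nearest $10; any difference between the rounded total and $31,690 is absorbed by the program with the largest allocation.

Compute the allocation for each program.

Central Workforce: $3,110 · Riverside Youth: $8,000 · Hillcrest Advocacy: $2,230 · Valley Outreach: $11,600 · Garrison Arts: $6,750

Total residents = 10,248.
Unrounded shares: Central Workforce 1,005/10,248 × $31,690 = 3,107.77; Riverside Youth 2,586/10,248 × $31,690 = 7,996.72; Hillcrest Advocacy 721/10,248 × $31,690 = 2,229.56; Valley Outreach 3,753/10,248 × $31,690 = 11,605.44; Garrison Arts 2,183/10,248 × $31,690 = 6,750.51.
At nearest $10: Central Workforce $3,110; Riverside Youth $8,000; Hillcrest Advocacy $2,230; Valley Outreach $11,610; Garrison Arts $6,750. Sum = $31,700.
Difference $31,690 − $31,700 = −$10 applied to largest allocation (Valley Outreach): Valley Outreach becomes $11,600.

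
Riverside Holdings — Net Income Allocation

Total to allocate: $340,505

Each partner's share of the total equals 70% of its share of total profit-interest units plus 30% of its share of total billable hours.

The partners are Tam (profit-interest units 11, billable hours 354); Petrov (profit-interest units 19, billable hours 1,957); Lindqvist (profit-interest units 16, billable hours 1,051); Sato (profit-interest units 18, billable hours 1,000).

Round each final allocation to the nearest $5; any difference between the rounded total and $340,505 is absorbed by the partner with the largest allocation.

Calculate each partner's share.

Tam: $49,255; Petrov: $116,595; Lindqvist: $84,200; Sato: $90,455

Totals — profit-interest units 64, billable hours 4,362.
Composite weights (70% profit-interest units + 30% billable hours): Tam 0.1447; Petrov 0.3424; Lindqvist 0.2473; Sato 0.2657.
Unrounded shares: Tam 49,257.16; Petrov 116,591.20; Lindqvist 84,201.22; Sato 90,455.42.
At nearest $5: Tam $49,255; Petrov $116,590; Lindqvist $84,200; Sato $90,455. Sum = $340,500.
Difference $340,505 − $340,500 = +$5 applied to largest allocation (Petrov): Petrov becomes $116,595.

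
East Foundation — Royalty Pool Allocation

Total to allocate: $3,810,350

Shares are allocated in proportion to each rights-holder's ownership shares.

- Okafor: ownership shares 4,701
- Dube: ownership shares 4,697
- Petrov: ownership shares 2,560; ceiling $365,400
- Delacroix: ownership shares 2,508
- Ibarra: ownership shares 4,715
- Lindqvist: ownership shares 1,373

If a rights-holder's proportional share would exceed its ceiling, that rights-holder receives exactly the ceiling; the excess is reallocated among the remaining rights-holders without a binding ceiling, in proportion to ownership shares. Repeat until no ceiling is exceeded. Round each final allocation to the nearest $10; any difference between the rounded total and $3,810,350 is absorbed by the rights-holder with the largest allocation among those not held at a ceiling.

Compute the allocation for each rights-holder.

Okafor: $900,010 | Dube: $899,240 | Petrov: $365,400 | Delacroix: $480,160 | Ibarra: $902,680 | Lindqvist: $262,860

Sum of ownership shares: 20,554.
Proportional shares (ignoring caps): Okafor 871,482.70; Dube 870,741.17; Petrov 474,578.96; Delacroix 464,939.08; Ibarra 874,078.05; Lindqvist 254,530.05.
Cap binds for Petrov ($365,400); balance $3,444,950 reallocated over remaining ownership shares 17,994.
Shares after redistribution: Okafor 900,006.11 → $900,010; Dube 899,240.31 → $899,240; Delacroix 480,156.42 → $480,160; Ibarra 902,686.41 → $902,690; Lindqvist 262,860.75 → $262,860.
Rounding difference −$10 applied to Ibarra → $902,680.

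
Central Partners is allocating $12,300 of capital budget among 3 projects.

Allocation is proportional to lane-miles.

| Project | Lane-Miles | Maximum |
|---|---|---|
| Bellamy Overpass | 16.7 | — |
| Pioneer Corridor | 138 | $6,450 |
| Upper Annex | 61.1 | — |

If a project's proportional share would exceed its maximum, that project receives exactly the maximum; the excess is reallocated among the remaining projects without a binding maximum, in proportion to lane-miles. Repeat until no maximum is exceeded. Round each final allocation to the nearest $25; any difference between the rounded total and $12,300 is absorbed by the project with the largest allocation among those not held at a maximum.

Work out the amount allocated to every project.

Bellamy Overpass: $1,250 · Pioneer Corridor: $6,450 · Upper Annex: $4,600

Sum of lane-miles: 215.8.
Unconstrained shares: Bellamy Overpass 951.85; Pioneer Corridor 7,865.62; Upper Annex 3,482.53.
Cap binds for Pioneer Corridor ($6,450); balance $5,850 reallocated over remaining lane-miles 77.8.
Shares after redistribution: Bellamy Overpass 1,255.72 → $1,250; Upper Annex 4,594.28 → $4,600.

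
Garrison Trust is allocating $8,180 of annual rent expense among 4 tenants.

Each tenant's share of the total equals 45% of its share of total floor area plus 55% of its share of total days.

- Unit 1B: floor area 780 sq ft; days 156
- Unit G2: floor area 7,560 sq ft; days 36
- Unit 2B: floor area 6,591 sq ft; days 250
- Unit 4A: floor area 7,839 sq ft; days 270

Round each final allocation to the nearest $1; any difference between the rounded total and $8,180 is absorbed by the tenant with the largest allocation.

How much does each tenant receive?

Unit 1B: $1,112 | Unit G2: $1,450 | Unit 2B: $2,645 | Unit 4A: $2,973

Totals — floor area 22,770, days 712.
Combined weights (45% floor area + 55% days): Unit 1B 0.1359; Unit G2 0.1772; Unit 2B 0.3234; Unit 4A 0.3635.
Pro-rata amounts: Unit 1B 1,111.83; Unit G2 1,449.63; Unit 2B 2,645.21; Unit 4A 2,973.33.
At nearest $1: Unit 1B $1,112; Unit G2 $1,450; Unit 2B $2,645; Unit 4A $2,973. Sum = $8,180.
No rounding difference to absorb.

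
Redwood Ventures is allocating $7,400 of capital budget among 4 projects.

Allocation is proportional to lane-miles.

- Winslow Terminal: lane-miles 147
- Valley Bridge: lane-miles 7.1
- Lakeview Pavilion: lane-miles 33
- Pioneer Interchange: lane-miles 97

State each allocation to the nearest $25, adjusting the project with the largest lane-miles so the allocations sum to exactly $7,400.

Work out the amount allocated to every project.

Winslow Terminal: $3,850 · Valley Bridge: $175 · Lakeview Pavilion: $850 · Pioneer Interchange: $2,525

Lane-miles total: 284.1.
Proportional shares: Winslow Terminal 147/284.1 × $7,400 = 3,828.93; Valley Bridge 7.1/284.1 × $7,400 = 184.93; Lakeview Pavilion 33/284.1 × $7,400 = 859.56; Pioneer Interchange 97/284.1 × $7,400 = 2,526.58.
At nearest $25: Winslow Terminal $3,825; Valley Bridge $175; Lakeview Pavilion $850; Pioneer Interchange $2,525. Sum = $7,375.
Difference $7,400 − $7,375 = +$25 applied to largest lane-miles (Winslow Terminal): Winslow Terminal becomes $3,850.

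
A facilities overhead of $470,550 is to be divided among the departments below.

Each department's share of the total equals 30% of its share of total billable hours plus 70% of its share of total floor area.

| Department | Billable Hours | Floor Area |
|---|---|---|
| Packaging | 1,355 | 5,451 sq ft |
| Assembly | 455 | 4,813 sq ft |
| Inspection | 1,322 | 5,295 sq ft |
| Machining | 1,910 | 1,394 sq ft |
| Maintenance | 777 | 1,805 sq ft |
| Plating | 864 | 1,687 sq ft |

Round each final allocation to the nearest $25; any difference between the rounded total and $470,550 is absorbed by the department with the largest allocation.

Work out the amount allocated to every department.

Packaging: $116,450 | Assembly: $87,150 | Inspection: $113,225 | Machining: $62,800 | Maintenance: $45,500 | Plating: $45,425

Totals — billable hours 6,683, floor area 20,445.
Blended shares (30% billable hours + 70% floor area): Packaging 0.2475; Assembly 0.1852; Inspection 0.2406; Machining 0.1335; Maintenance 0.0967; Plating 0.0965.
Unrounded shares: Packaging 116,441.55; Assembly 87,152.17; Inspection 113,231.21; Machining 62,803.36; Maintenance 45,492.54; Plating 45,429.17.
Rounded to nearest $25: Packaging $116,450; Assembly $87,150; Inspection $113,225; Machining $62,800; Maintenance $45,500; Plating $45,425. Sum = $470,550.
Rounded total matches; no reconciliation needed.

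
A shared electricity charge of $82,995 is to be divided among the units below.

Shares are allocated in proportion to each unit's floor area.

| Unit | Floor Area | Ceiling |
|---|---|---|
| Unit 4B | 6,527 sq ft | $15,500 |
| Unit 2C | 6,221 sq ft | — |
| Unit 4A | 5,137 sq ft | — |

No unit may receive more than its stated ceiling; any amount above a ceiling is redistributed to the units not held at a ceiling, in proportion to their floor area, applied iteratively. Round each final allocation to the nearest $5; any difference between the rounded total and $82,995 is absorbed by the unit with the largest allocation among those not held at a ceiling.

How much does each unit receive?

Unit 4B: $15,500; Unit 2C: $36,970; Unit 4A: $30,525

Total floor area = 17,885.
Proportional shares (ignoring caps): Unit 4B 30,288.42; Unit 2C 28,868.43; Unit 4A 23,838.15.
Held at cap: Unit 4B ($15,500); residual $67,495 reallocated over remaining floor area 11,358.
Redistributed shares: Unit 2C 36,968.34 → $36,970; Unit 4A 30,526.66 → $30,525.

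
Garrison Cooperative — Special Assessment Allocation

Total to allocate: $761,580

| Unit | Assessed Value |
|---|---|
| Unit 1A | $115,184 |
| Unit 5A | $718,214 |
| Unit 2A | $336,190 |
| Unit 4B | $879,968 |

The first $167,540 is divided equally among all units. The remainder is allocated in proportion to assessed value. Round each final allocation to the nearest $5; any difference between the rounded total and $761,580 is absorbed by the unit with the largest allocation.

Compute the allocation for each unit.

Unit 1A: $75,270 | Unit 5A: $250,050 | Unit 2A: $139,325 | Unit 4B: $296,935

First tranche $167,540 split equally: $41,885 each.
Remainder $594,040 by assessed value (total 2,049,556): Unit 1A 33,384.74 → $33,385; Unit 5A 208,165.99 → $208,165; Unit 2A 97,440.77 → $97,440; Unit 4B 255,048.50 → $255,050.
Totals: Unit 1A $41,885 + $33,385 = $75,270; Unit 5A $41,885 + $208,165 = $250,050; Unit 2A $41,885 + $97,440 = $139,325; Unit 4B $41,885 + $255,050 = $296,935.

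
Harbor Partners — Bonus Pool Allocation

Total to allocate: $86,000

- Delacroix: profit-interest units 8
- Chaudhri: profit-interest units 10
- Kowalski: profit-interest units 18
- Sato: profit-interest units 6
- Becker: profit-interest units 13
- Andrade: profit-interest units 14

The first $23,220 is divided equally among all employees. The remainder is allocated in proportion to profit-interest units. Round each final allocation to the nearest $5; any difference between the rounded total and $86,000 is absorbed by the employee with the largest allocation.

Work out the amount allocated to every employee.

Delacroix: $11,150; Chaudhri: $12,970; Kowalski: $20,240; Sato: $9,330; Becker: $15,700; Andrade: $16,610

$23,220 shared equally gives $3,870 per employee.
Remainder $62,780 by profit-interest units (total 69): Delacroix 7,278.84 → $7,280; Chaudhri 9,098.55 → $9,100; Kowalski 16,377.39 → $16,375; Sato 5,459.13 → $5,460; Becker 11,828.12 → $11,830; Andrade 12,737.97 → $12,740.
Rounding difference −$5 on remainder applied to Kowalski.
Totals: Delacroix $3,870 + $7,280 = $11,150; Chaudhri $3,870 + $9,100 = $12,970; Kowalski $3,870 + $16,370 = $20,240; Sato $3,870 + $5,460 = $9,330; Becker $3,870 + $11,830 = $15,700; Andrade $3,870 + $12,740 = $16,610.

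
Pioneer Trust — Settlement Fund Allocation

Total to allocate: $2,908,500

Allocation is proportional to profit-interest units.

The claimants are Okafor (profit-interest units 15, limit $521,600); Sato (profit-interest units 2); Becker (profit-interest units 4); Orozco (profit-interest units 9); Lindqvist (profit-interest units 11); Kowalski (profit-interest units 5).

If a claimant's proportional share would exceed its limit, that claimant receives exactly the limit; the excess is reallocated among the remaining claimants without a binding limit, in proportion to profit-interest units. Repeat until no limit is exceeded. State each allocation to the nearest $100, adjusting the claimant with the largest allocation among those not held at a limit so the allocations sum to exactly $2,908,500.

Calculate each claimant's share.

Okafor: $521,600 | Sato: $154,000 | Becker: $308,000 | Orozco: $693,000 | Lindqvist: $846,900 | Kowalski: $385,000

Combined profit-interest units = 46.
Proportional shares (ignoring caps): Okafor 948,423.91; Sato 126,456.52; Becker 252,913.04; Orozco 569,054.35; Lindqvist 695,510.87; Kowalski 316,141.30.
Capped: Okafor ($521,600); balance $2,386,900 reallocated over remaining profit-interest units 31.
Remaining shares: Sato 153,993.55 → $154,000; Becker 307,987.10 → $308,000; Orozco 692,970.97 → $693,000; Lindqvist 846,964.52 → $847,000; Kowalski 384,983.87 → $385,000.
Rounding difference −$100 applied to Lindqvist → $846,900.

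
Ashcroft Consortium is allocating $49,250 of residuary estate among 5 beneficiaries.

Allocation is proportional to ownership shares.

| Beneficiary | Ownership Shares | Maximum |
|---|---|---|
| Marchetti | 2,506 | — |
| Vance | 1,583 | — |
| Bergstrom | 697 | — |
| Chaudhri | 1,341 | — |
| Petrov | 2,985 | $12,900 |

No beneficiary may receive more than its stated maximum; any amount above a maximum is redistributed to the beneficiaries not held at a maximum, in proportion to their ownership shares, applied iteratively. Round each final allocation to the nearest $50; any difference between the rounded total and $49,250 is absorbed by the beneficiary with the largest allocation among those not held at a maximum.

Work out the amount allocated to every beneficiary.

Marchetti: $14,850 · Vance: $9,400 · Bergstrom: $4,150 · Chaudhri: $7,950 · Petrov: $12,900

Combined ownership shares = 9,112.
Pro-rata shares before constraints: Marchetti 13,544.83; Vance 8,556.05; Bergstrom 3,767.26; Chaudhri 7,248.05; Petrov 16,133.81.
Capped: Petrov ($12,900); residual $36,350 reallocated over remaining ownership shares 6,127.
Shares after redistribution: Marchetti 14,867.49 → $14,850; Vance 9,391.55 → $9,400; Bergstrom 4,135.13 → $4,150; Chaudhri 7,955.83 → $7,950.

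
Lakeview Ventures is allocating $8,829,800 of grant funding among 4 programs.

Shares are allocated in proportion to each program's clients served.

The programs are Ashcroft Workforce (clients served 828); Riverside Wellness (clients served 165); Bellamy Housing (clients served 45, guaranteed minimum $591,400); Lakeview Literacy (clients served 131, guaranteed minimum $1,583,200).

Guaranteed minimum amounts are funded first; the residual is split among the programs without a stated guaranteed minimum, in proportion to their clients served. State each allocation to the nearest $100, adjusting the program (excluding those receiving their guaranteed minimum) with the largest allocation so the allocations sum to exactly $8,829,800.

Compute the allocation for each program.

Guaranteed amounts: Bellamy Housing $591,400; Lakeview Literacy $1,583,200. Residual $6,655,200.
Residual split over remaining clients served 993: Ashcroft Workforce 5,549,351.06 → $5,549,400; Riverside Wellness 1,105,848.94 → $1,105,800.

Ashcroft Workforce: $5,549,400; Riverside Wellness: $1,105,800; Bellamy Housing: $591,400; Lakeview Literacy: $1,583,200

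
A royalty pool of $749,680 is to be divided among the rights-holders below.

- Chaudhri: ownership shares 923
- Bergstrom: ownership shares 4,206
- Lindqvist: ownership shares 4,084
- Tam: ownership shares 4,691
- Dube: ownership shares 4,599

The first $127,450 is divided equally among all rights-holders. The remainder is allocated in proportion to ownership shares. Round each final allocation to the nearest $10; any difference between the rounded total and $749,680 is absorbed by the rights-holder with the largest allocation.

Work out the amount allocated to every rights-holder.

Chaudhri: $56,530 · Bergstrom: $166,930 · Lindqvist: $162,830 · Tam: $183,240 · Dube: $180,150

Equal tier: $127,450 ÷ 5 = $25,490 apiece.
Remainder $622,230 by ownership shares (total 18,503): Chaudhri 31,039.20 → $31,040; Bergstrom 141,441.89 → $141,440; Lindqvist 137,339.21 → $137,340; Tam 157,751.77 → $157,750; Dube 154,657.93 → $154,660.
Totals: Chaudhri $25,490 + $31,040 = $56,530; Bergstrom $25,490 + $141,440 = $166,930; Lindqvist $25,490 + $137,340 = $162,830; Tam $25,490 + $157,750 = $183,240; Dube $25,490 + $154,660 = $180,150.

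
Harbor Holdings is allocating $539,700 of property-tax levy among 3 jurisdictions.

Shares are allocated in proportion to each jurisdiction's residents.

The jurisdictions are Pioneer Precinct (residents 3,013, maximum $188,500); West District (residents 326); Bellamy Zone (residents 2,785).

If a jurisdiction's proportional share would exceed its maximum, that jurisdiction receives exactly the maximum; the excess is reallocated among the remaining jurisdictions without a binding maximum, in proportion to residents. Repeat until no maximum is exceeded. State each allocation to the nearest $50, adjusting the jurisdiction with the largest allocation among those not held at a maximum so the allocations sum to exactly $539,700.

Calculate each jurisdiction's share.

Residents total: 6,124.
Unconstrained shares: Pioneer Precinct 265,531.69; West District 28,729.95; Bellamy Zone 245,438.36.
Capped: Pioneer Precinct ($188,500); balance $351,200 reallocated over remaining residents 3,111.
Shares after redistribution: West District 36,802.06 → $36,800; Bellamy Zone 314,397.94 → $314,400.

Pioneer Precinct: $188,500; West District: $36,800; Bellamy Zone: $314,400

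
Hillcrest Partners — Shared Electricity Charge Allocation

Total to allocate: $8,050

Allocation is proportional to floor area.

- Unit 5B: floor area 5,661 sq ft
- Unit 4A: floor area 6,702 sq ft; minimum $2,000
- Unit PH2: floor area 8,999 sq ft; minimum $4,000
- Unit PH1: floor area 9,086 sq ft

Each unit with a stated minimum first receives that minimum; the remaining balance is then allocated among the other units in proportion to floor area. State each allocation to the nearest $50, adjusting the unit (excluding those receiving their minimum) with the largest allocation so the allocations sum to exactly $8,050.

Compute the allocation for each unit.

Unit 5B: $800; Unit 4A: $2,000; Unit PH2: $4,000; Unit PH1: $1,250

Fund the minimums — Unit 4A $2,000; Unit PH2 $4,000. Remaining pool $2,050.
Remaining pool split over remaining floor area 14,747: Unit 5B 786.94 → $800; Unit PH1 1,263.06 → $1,250.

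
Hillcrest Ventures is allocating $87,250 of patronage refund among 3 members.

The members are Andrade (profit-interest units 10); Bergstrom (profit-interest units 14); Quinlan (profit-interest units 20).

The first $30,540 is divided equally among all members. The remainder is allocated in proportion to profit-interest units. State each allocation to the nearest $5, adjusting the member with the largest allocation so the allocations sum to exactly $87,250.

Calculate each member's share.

$30,540 shared equally gives $10,180 per member.
Remainder $56,710 by profit-interest units (total 44): Andrade 12,888.64 → $12,890; Bergstrom 18,044.09 → $18,045; Quinlan 25,777.27 → $25,775.
Totals: Andrade $10,180 + $12,890 = $23,070; Bergstrom $10,180 + $18,045 = $28,225; Quinlan $10,180 + $25,775 = $35,955.

Andrade: $23,070; Bergstrom: $28,225; Quinlan: $35,955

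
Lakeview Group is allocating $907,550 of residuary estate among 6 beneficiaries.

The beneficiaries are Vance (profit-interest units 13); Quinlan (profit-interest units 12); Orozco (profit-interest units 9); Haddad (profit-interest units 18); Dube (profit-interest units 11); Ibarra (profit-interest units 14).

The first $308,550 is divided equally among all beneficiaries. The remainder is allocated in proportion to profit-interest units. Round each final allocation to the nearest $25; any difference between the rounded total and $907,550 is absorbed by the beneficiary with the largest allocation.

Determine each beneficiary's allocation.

First tranche $308,550 split equally: $51,425 each.
Remainder $599,000 by profit-interest units (total 77): Vance 101,129.87 → $101,125; Quinlan 93,350.65 → $93,350; Orozco 70,012.99 → $70,025; Haddad 140,025.97 → $140,025; Dube 85,571.43 → $85,575; Ibarra 108,909.09 → $108,900.
Totals: Vance $51,425 + $101,125 = $152,550; Quinlan $51,425 + $93,350 = $144,775; Orozco $51,425 + $70,025 = $121,450; Haddad $51,425 + $140,025 = $191,450; Dube $51,425 + $85,575 = $137,000; Ibarra $51,425 + $108,900 = $160,325.

Vance: $152,550 | Quinlan: $144,775 | Orozco: $121,450 | Haddad: $191,450 | Dube: $137,000 | Ibarra: $160,325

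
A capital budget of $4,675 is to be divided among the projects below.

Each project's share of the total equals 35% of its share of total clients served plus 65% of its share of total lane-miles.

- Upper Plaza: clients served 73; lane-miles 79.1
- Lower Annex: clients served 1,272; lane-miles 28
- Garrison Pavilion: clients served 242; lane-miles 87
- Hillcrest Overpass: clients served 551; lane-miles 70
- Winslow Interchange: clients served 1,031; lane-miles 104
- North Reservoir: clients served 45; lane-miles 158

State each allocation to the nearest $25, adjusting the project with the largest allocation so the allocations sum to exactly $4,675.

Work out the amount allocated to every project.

Clients served total 3,214; lane-miles total 526.1.
Combined weights (35% clients served + 65% lane-miles): Upper Plaza 0.1057; Lower Annex 0.1731; Garrison Pavilion 0.1338; Hillcrest Overpass 0.1465; Winslow Interchange 0.2408; North Reservoir 0.2001.
Unrounded shares: Upper Plaza 494.05; Lower Annex 809.30; Garrison Pavilion 625.71; Hillcrest Overpass 684.83; Winslow Interchange 1,125.59; North Reservoir 935.52.
Rounded to nearest $25: Upper Plaza $500; Lower Annex $800; Garrison Pavilion $625; Hillcrest Overpass $675; Winslow Interchange $1,125; North Reservoir $925. Sum = $4,650.
Difference $4,675 − $4,650 = +$25 applied to largest allocation (Winslow Interchange): Winslow Interchange becomes $1,150.

Upper Plaza: $500 | Lower Annex: $800 | Garrison Pavilion: $625 | Hillcrest Overpass: $675 | Winslow Interchange: $1,150 | North Reservoir: $925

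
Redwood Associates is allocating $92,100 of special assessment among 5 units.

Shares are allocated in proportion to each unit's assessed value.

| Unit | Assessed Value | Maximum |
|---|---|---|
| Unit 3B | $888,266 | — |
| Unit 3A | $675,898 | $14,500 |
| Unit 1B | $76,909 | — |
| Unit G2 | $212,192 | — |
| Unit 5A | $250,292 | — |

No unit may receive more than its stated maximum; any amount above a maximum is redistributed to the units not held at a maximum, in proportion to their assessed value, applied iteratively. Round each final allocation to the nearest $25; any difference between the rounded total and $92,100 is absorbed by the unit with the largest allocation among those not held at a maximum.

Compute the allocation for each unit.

Unit 3B: $48,300 | Unit 3A: $14,500 | Unit 1B: $4,175 | Unit G2: $11,525 | Unit 5A: $13,600

Total assessed value = 2,103,557.
Pro-rata shares before constraints: Unit 3B 38,890.94; Unit 3A 29,592.83; Unit 1B 3,367.31; Unit G2 9,290.40; Unit 5A 10,958.53.
Cap binds for Unit 3A ($14,500); balance $77,600 reallocated over remaining assessed value 1,427,659.
Shares after redistribution: Unit 3B 48,281.45 → $48,275; Unit 1B 4,180.37 → $4,175; Unit G2 11,533.64 → $11,525; Unit 5A 13,604.55 → $13,600.
Rounding difference +$25 applied to Unit 3B → $48,300.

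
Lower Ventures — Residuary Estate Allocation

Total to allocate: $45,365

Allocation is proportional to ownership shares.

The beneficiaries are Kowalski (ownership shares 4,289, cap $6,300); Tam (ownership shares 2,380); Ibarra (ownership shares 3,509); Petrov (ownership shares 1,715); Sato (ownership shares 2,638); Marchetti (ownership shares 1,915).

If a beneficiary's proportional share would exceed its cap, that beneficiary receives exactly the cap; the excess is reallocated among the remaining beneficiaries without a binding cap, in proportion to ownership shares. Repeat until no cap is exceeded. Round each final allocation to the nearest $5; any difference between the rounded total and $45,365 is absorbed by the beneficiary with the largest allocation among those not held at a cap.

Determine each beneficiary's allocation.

Kowalski: $6,300 | Tam: $7,650 | Ibarra: $11,275 | Petrov: $5,510 | Sato: $8,475 | Marchetti: $6,155

Combined ownership shares = 16,446.
Proportional shares (ignoring caps): Kowalski 11,830.87; Tam 6,565.04; Ibarra 9,679.30; Petrov 4,730.69; Sato 7,276.72; Marchetti 5,282.38.
Capped: Kowalski ($6,300); remaining pool $39,065 reallocated over remaining ownership shares 12,157.
Shares after redistribution: Tam 7,647.83 → $7,650; Ibarra 11,275.73 → $11,275; Petrov 5,510.94 → $5,510; Sato 8,476.88 → $8,475; Marchetti 6,153.61 → $6,155.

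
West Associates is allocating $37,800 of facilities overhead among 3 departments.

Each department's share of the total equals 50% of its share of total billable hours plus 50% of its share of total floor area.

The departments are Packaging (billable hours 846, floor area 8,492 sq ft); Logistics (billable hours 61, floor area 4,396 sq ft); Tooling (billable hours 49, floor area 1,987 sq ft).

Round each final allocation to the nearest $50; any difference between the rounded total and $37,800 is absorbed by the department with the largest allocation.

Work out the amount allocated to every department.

Packaging: $27,500; Logistics: $6,800; Tooling: $3,500

Billable hours total 956; floor area total 14,875.
Blended shares (50% billable hours + 50% floor area): Packaging 0.7279; Logistics 0.1797; Tooling 0.0924.
Raw shares: Packaging 27,515.15; Logistics 6,791.47; Tooling 3,493.38.
Rounded to nearest $50: Packaging $27,500; Logistics $6,800; Tooling $3,500. Sum = $37,800.
Rounded total matches; no reconciliation needed.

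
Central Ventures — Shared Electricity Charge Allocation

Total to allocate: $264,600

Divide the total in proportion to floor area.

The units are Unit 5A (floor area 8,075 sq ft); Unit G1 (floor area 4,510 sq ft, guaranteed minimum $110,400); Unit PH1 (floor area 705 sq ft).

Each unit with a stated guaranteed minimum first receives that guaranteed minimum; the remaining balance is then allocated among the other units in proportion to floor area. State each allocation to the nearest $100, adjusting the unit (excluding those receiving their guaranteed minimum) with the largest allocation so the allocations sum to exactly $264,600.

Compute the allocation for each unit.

Minimums first: Unit G1 $110,400. Remaining pool $154,200.
Remaining pool split over remaining floor area 8,780: Unit 5A 141,818.34 → $141,800; Unit PH1 12,381.66 → $12,400.

Unit 5A: $141,800; Unit G1: $110,400; Unit PH1: $12,400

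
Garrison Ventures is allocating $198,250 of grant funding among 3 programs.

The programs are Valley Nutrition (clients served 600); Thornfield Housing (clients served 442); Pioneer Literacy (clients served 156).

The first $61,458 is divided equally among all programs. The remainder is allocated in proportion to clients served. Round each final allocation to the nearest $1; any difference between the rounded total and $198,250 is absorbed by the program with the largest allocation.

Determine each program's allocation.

Valley Nutrition: $88,996 · Thornfield Housing: $70,955 · Pioneer Literacy: $38,299

Equal tier: $61,458 ÷ 3 = $20,486 apiece.
Remainder $136,792 by clients served (total 1,198): Valley Nutrition 68,510.18 → $68,510; Thornfield Housing 50,469.17 → $50,469; Pioneer Literacy 17,812.65 → $17,813.
Totals: Valley Nutrition $20,486 + $68,510 = $88,996; Thornfield Housing $20,486 + $50,469 = $70,955; Pioneer Literacy $20,486 + $17,813 = $38,299.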